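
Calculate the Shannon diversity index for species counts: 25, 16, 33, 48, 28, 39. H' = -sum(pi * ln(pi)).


Total N = 25 + 16 + 33 + 48 + 28 + 39 = 189
Per-species terms:
  p = 25/189 = 0.132275; ln(p) = -2.022872; p*ln(p) = 0.132275 * (-2.022872) = -0.267575
  p = 16/189 = 0.084656; ln(p) = -2.469159; p*ln(p) = 0.084656 * (-2.469159) = -0.209029
  p = 33/189 = 0.174603; ln(p) = -1.745240; p*ln(p) = 0.174603 * (-1.745240) = -0.304724
  p = 48/189 = 0.253968; ln(p) = -1.370547; p*ln(p) = 0.253968 * (-1.370547) = -0.348075
  p = 28/189 = 0.148148; ln(p) = -1.909544; p*ln(p) = 0.148148 * (-1.909544) = -0.282895
  p = 39/189 = 0.206349; ln(p) = -1.578186; p*ln(p) = 0.206349 * (-1.578186) = -0.325657
sum(p*ln(p)) = (-0.267575) + (-0.209029) + (-0.304724) + (-0.348075) + (-0.282895) + (-0.325657) = -1.737955
H' = -(-1.737955) = 1.737955 ≈ 1.7380

1.7380


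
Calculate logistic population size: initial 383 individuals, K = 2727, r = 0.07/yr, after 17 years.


(K - N0)/N0 = (2727 - 383)/383 = 2344/383 = 6.12010
r*t = 0.07 * 17 = 1.19; exp(-1.19) = 0.304221
6.12010 * 0.304221 = 1.86186
1 + 1.86186 = 2.86186
N = 2727 / 2.86186 = 952.877 ≈ 953

953


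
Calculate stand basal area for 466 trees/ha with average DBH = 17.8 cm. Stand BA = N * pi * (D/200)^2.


(D/200)^2 = (17.8/200)^2 = 0.089^2 = 0.007921
Individual BA = 3.141593 * 0.007921 = 0.0248846 m^2
Stand BA = 466 * 0.0248846 = 11.5962 ≈ 11.60 m^2/ha

11.60 m^2/ha


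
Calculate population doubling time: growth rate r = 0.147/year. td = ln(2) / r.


td = ln(2) / 0.147 = 0.693147 / 0.147 = 4.71529 ≈ 4.7 years

4.7 years


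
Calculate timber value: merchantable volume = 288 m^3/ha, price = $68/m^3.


Value = 288 * 68 = $19584/ha

$19584/ha


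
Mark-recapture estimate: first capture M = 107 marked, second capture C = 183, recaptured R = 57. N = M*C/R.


N = M * C / R = 107 * 183 / 57 = 19581 / 57 = 343.53 ≈ 344

344 individuals


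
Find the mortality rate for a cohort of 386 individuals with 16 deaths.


Mortality rate = 16 / 386 = 0.041451 ≈ 0.0415

0.0415


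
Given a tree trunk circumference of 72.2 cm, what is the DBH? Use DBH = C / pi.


DBH = C / pi = 72.2 / 3.141593 = 22.9820 ≈ 22.98 cm

22.98 cm


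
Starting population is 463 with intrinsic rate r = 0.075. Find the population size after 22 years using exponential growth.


r*t = 0.075 * 22 = 1.65
exp(1.65) = 5.20698
N = 463 * 5.20698 = 2410.83 ≈ 2411

2411


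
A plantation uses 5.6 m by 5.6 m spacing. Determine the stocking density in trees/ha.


N = 10000 / 5.6^2 = 10000 / 31.36 = 318.878 ≈ 319 trees/ha

319 trees/ha


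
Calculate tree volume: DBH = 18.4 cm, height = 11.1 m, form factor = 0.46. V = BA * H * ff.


(D/200)^2 = (18.4/200)^2 = 0.092^2 = 0.008464
BA = 3.141593 * 0.008464 = 0.0265904 m^2
V = 0.0265904 * 11.1 * 0.46 = 0.135771 ≈ 0.136 m^3

0.136 m^3


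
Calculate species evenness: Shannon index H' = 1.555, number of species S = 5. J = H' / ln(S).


ln(5) = 1.60944
J = H' / ln(S) = 1.555 / 1.60944 = 0.966175 ≈ 0.9662

0.9662


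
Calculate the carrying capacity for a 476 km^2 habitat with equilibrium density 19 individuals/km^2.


K = 19 * 476 = 9044 individuals

9044 individuals


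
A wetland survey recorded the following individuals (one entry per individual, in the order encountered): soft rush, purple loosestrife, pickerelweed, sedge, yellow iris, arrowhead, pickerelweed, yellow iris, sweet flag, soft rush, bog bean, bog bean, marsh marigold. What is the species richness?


Total individuals logged = 13
Distinct species (count of individuals): soft rush (2), purple loosestrife (1), pickerelweed (2), sedge (1), yellow iris (2), arrowhead (1), sweet flag (1), bog bean (2), marsh marigold (1)
Species richness = number of distinct species = 9

9


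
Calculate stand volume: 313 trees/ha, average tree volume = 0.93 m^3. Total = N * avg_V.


V_stand = 313 * 0.93 = 291.09 ≈ 291.1 m^3/ha

291.1 m^3/ha


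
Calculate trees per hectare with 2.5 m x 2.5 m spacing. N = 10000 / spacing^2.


N = 10000 / 2.5^2 = 10000 / 6.25 = 1600.00 ≈ 1600 trees/ha

1600 trees/ha


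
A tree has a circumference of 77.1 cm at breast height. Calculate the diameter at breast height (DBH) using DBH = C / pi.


DBH = C / pi = 77.1 / 3.141593 = 24.5417 ≈ 24.54 cm

24.54 cm


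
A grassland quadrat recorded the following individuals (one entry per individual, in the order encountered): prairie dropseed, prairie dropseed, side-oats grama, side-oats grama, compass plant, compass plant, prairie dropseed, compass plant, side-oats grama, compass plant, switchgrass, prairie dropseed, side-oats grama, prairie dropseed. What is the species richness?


Total individuals logged = 14
Distinct species (count of individuals): prairie dropseed (5), side-oats grama (4), compass plant (4), switchgrass (1)
Species richness = number of distinct species = 4

4


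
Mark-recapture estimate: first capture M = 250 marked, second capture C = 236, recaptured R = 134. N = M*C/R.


N = M * C / R = 250 * 236 / 134 = 59000 / 134 = 440.30 ≈ 440

440 individuals


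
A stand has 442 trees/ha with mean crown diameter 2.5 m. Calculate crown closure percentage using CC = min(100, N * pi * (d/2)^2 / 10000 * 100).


(d/2)^2 = (2.5/2)^2 = 1.25^2 = 1.5625
Crown area = 3.141593 * 1.5625 = 4.90874 m^2
N * area / 10000 * 100 = 442 * 4.90874 / 10000 * 100 = 21.6966
CC = min(100, 21.6966) = 21.6966 ≈ 21.7%

21.7%


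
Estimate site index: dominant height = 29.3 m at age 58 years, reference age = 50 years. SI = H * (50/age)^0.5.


50/58 = 0.862069
(0.862069)^0.5 = 0.928477
SI = 29.3 * 0.928477 = 27.2044 ≈ 27.2 m

27.2 m


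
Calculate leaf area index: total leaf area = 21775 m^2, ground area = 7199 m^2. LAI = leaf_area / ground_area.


LAI = 21775 / 7199 = 3.0247 ≈ 3.02

3.02


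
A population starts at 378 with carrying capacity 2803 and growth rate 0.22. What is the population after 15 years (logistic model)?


(K - N0)/N0 = (2803 - 378)/378 = 2425/378 = 6.41534
r*t = 0.22 * 15 = 3.3; exp(-3.3) = 0.0368832
6.41534 * 0.0368832 = 0.236618
1 + 0.236618 = 1.23662
N = 2803 / 1.23662 = 2266.66 ≈ 2267

2267


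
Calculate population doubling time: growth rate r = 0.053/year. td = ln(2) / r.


td = ln(2) / 0.053 = 0.693147 / 0.053 = 13.0782 ≈ 13.1 years

13.1 years


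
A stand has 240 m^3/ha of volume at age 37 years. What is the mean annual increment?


MAI = 240 / 37 = 6.4865 ≈ 6.49 m^3/ha/yr

6.49 m^3/ha/yr


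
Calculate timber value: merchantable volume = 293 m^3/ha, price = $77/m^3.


Value = 293 * 77 = $22561/ha

$22561/ha


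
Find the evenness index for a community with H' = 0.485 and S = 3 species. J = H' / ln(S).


ln(3) = 1.09861
J = H' / ln(S) = 0.485 / 1.09861 = 0.441467 ≈ 0.4415

0.4415


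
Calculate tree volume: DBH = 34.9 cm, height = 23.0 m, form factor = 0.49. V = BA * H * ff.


(D/200)^2 = (34.9/200)^2 = 0.1745^2 = 0.03045025
BA = 3.141593 * 0.03045025 = 0.0956623 m^2
V = 0.0956623 * 23.0 * 0.49 = 1.07811 ≈ 1.078 m^3

1.078 m^3


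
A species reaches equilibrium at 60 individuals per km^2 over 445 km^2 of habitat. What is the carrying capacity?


K = 60 * 445 = 26700 individuals

26700 individuals


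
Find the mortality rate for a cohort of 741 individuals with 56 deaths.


Mortality rate = 56 / 741 = 0.075574 ≈ 0.0756

0.0756


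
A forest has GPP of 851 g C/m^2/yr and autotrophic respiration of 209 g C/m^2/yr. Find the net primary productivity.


NPP = GPP - Ra = 851 - 209 = 642 g C/m^2/yr

642 g C/m^2/yr


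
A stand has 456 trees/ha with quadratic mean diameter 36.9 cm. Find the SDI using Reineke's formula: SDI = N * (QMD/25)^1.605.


QMD/25 = 36.9/25 = 1.476
(1.476)^1.605 = exp(1.605 * ln(1.476)) = exp(1.605 * 0.389336) = exp(0.624884) = 1.86803
SDI = 456 * 1.86803 = 851.822 ≈ 852

852


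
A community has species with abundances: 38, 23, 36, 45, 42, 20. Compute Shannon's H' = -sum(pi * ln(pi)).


Total N = 38 + 23 + 36 + 45 + 42 + 20 = 204
Per-species terms:
  p = 38/204 = 0.186275; ln(p) = -1.680531; p*ln(p) = 0.186275 * (-1.680531) = -0.313041
  p = 23/204 = 0.112745; ln(p) = -2.182627; p*ln(p) = 0.112745 * (-2.182627) = -0.246080
  p = 36/204 = 0.176471; ln(p) = -1.734599; p*ln(p) = 0.176471 * (-1.734599) = -0.306106
  p = 45/204 = 0.220588; ln(p) = -1.511459; p*ln(p) = 0.220588 * (-1.511459) = -0.333410
  p = 42/204 = 0.205882; ln(p) = -1.580452; p*ln(p) = 0.205882 * (-1.580452) = -0.325387
  p = 20/204 = 0.098039; ln(p) = -2.322390; p*ln(p) = 0.098039 * (-2.322390) = -0.227685
sum(p*ln(p)) = (-0.313041) + (-0.246080) + (-0.306106) + (-0.333410) + (-0.325387) + (-0.227685) = -1.751709
H' = -(-1.751709) = 1.751709 ≈ 1.7517

1.7517


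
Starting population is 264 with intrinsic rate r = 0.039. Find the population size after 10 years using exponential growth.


r*t = 0.039 * 10 = 0.39
exp(0.39) = 1.47698
N = 264 * 1.47698 = 389.923 ≈ 390

390


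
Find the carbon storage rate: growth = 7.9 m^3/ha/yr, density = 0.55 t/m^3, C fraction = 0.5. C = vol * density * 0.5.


C = 7.9 * 0.55 * 0.5 = 2.1725 ≈ 2.17 t C/ha/yr

2.17 t C/ha/yr


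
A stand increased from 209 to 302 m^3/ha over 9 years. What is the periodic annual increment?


PAI = (V2 - V1) / period = (302 - 209) / 9 = 93 / 9 = 10.3333 ≈ 10.33 m^3/ha/yr

10.33 m^3/ha/yr


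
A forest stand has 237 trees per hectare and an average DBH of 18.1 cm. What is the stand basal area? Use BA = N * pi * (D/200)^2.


(D/200)^2 = (18.1/200)^2 = 0.0905^2 = 0.00819025
Individual BA = 3.141593 * 0.00819025 = 0.0257304 m^2
Stand BA = 237 * 0.0257304 = 6.09810 ≈ 6.10 m^2/ha

6.10 m^2/ha


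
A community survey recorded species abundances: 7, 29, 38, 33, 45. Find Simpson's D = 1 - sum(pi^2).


Total N = 7 + 29 + 38 + 33 + 45 = 152
Per-species terms:
  p = 7/152 = 0.046053; p^2 = 0.046053^2 = 0.002121
  p = 29/152 = 0.190789; p^2 = 0.190789^2 = 0.036400
  p = 38/152 = 0.250000; p^2 = 0.250000^2 = 0.062500
  p = 33/152 = 0.217105; p^2 = 0.217105^2 = 0.047135
  p = 45/152 = 0.296053; p^2 = 0.296053^2 = 0.087647
sum(p^2) = 0.002121 + 0.036400 + 0.062500 + 0.047135 + 0.087647 = 0.235803
D = 1 - 0.235803 = 0.764197 ≈ 0.7642

0.7642


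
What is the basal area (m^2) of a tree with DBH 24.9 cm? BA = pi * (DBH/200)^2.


D/200 = 24.9/200 = 0.1245 m
(D/200)^2 = 0.1245^2 = 0.01550025
BA = 3.141593 * 0.01550025 = 0.0486955 ≈ 0.0487 m^2

0.0487 m^2


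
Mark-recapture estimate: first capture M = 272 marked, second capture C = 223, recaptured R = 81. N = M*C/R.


N = M * C / R = 272 * 223 / 81 = 60656 / 81 = 748.84 ≈ 749

749 individuals


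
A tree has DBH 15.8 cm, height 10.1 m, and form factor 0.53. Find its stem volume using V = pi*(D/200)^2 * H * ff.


(D/200)^2 = (15.8/200)^2 = 0.079^2 = 0.006241
BA = 3.141593 * 0.006241 = 0.0196067 m^2
V = 0.0196067 * 10.1 * 0.53 = 0.104955 ≈ 0.105 m^3

0.105 m^3


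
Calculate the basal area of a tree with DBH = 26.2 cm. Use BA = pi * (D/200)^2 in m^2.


D/200 = 26.2/200 = 0.131 m
(D/200)^2 = 0.131^2 = 0.017161
BA = 3.141593 * 0.017161 = 0.0539129 ≈ 0.0539 m^2

0.0539 m^2


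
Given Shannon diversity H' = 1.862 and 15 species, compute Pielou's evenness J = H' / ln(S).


ln(15) = 2.70805
J = H' / ln(S) = 1.862 / 2.70805 = 0.687580 ≈ 0.6876

0.6876


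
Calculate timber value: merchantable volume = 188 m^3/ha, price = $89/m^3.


Value = 188 * 89 = $16732/ha

$16732/ha


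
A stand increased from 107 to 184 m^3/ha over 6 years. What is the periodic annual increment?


PAI = (V2 - V1) / period = (184 - 107) / 6 = 77 / 6 = 12.8333 ≈ 12.83 m^3/ha/yr

12.83 m^3/ha/yr


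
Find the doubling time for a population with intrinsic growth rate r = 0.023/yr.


td = ln(2) / 0.023 = 0.693147 / 0.023 = 30.1368 ≈ 30.1 years

30.1 years


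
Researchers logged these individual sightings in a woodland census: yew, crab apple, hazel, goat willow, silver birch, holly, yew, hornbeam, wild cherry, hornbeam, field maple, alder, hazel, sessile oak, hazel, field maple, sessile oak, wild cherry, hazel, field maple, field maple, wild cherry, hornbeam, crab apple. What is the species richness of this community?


Total individuals logged = 24
Distinct species (count of individuals): yew (2), crab apple (2), hazel (4), goat willow (1), silver birch (1), holly (1), hornbeam (3), wild cherry (3), field maple (4), alder (1), sessile oak (2)
Species richness = number of distinct species = 11

11


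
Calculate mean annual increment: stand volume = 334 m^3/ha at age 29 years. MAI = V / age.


MAI = 334 / 29 = 11.5172 ≈ 11.52 m^3/ha/yr

11.52 m^3/ha/yr


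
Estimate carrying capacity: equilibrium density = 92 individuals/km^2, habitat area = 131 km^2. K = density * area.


K = 92 * 131 = 12052 individuals

12052 individuals


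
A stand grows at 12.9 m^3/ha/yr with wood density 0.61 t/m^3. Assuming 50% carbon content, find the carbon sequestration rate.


C = 12.9 * 0.61 * 0.5 = 3.9345 ≈ 3.93 t C/ha/yr

3.93 t C/ha/yr


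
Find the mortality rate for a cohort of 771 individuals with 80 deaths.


Mortality rate = 80 / 771 = 0.103761 ≈ 0.1038

0.1038


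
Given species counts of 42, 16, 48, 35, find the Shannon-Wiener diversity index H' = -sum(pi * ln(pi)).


Total N = 42 + 16 + 48 + 35 = 141
Per-species terms:
  p = 42/141 = 0.297872; ln(p) = -1.211091; p*ln(p) = 0.297872 * (-1.211091) = -0.360750
  p = 16/141 = 0.113475; ln(p) = -2.176173; p*ln(p) = 0.113475 * (-2.176173) = -0.246941
  p = 48/141 = 0.340426; ln(p) = -1.077558; p*ln(p) = 0.340426 * (-1.077558) = -0.366829
  p = 35/141 = 0.248227; ln(p) = -1.393412; p*ln(p) = 0.248227 * (-1.393412) = -0.345882
sum(p*ln(p)) = (-0.360750) + (-0.246941) + (-0.366829) + (-0.345882) = -1.320402
H' = -(-1.320402) = 1.320402 ≈ 1.3204

1.3204


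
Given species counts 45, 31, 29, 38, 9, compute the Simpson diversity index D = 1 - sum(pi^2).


Total N = 45 + 31 + 29 + 38 + 9 = 152
Per-species terms:
  p = 45/152 = 0.296053; p^2 = 0.296053^2 = 0.087647
  p = 31/152 = 0.203947; p^2 = 0.203947^2 = 0.041594
  p = 29/152 = 0.190789; p^2 = 0.190789^2 = 0.036400
  p = 38/152 = 0.250000; p^2 = 0.250000^2 = 0.062500
  p = 9/152 = 0.059211; p^2 = 0.059211^2 = 0.003506
sum(p^2) = 0.087647 + 0.041594 + 0.036400 + 0.062500 + 0.003506 = 0.231647
D = 1 - 0.231647 = 0.768353 ≈ 0.7684

0.7684


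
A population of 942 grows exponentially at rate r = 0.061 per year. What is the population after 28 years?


r*t = 0.061 * 28 = 1.708
exp(1.708) = 5.51791
N = 942 * 5.51791 = 5197.87 ≈ 5198

5198


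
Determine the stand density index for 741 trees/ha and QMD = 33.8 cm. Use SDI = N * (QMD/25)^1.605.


QMD/25 = 33.8/25 = 1.352
(1.352)^1.605 = exp(1.605 * ln(1.352)) = exp(1.605 * 0.301585) = exp(0.484044) = 1.62262
SDI = 741 * 1.62262 = 1202.36 ≈ 1202

1202


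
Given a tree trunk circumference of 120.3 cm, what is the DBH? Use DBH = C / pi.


DBH = C / pi = 120.3 / 3.141593 = 38.2927 ≈ 38.29 cm

38.29 cm


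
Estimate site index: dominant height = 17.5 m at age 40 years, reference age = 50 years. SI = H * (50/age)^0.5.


50/40 = 1.25000
(1.25000)^0.5 = 1.11803
SI = 17.5 * 1.11803 = 19.5655 ≈ 19.6 m

19.6 m


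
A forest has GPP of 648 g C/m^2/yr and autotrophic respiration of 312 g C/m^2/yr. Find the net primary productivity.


NPP = GPP - Ra = 648 - 312 = 336 g C/m^2/yr

336 g C/m^2/yr


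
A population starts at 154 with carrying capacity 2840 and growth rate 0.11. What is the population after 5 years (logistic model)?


(K - N0)/N0 = (2840 - 154)/154 = 2686/154 = 17.4416
r*t = 0.11 * 5 = 0.55; exp(-0.55) = 0.576950
17.4416 * 0.576950 = 10.0629
1 + 10.0629 = 11.0629
N = 2840 / 11.0629 = 256.714 ≈ 257

257


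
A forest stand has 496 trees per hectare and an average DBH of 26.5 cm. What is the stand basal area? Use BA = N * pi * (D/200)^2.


(D/200)^2 = (26.5/200)^2 = 0.1325^2 = 0.01755625
Individual BA = 3.141593 * 0.01755625 = 0.0551546 m^2
Stand BA = 496 * 0.0551546 = 27.3567 ≈ 27.36 m^2/ha

27.36 m^2/ha


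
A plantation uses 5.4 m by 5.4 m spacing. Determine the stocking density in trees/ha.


N = 10000 / 5.4^2 = 10000 / 29.16 = 342.936 ≈ 343 trees/ha

343 trees/ha


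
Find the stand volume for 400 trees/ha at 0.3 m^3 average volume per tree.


V_stand = 400 * 0.3 = 120.0 m^3/ha

120.0 m^3/ha


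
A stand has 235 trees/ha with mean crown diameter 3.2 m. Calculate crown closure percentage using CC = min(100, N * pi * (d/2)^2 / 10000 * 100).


(d/2)^2 = (3.2/2)^2 = 1.6^2 = 2.56
Crown area = 3.141593 * 2.56 = 8.04248 m^2
N * area / 10000 * 100 = 235 * 8.04248 / 10000 * 100 = 18.8998
CC = min(100, 18.8998) = 18.8998 ≈ 18.9%

18.9%


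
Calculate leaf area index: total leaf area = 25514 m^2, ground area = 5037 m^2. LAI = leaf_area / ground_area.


LAI = 25514 / 5037 = 5.0653 ≈ 5.07

5.07


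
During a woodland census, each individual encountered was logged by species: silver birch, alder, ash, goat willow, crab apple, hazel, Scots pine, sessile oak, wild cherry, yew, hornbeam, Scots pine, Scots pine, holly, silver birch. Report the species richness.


Total individuals logged = 15
Distinct species (count of individuals): silver birch (2), alder (1), ash (1), goat willow (1), crab apple (1), hazel (1), Scots pine (3), sessile oak (1), wild cherry (1), yew (1), hornbeam (1), holly (1)
Species richness = number of distinct species = 12

12


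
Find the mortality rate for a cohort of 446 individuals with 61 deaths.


Mortality rate = 61 / 446 = 0.136771 ≈ 0.1368

0.1368


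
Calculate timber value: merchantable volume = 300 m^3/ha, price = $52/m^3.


Value = 300 * 52 = $15600/ha

$15600/ha


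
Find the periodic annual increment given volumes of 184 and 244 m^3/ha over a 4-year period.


PAI = (V2 - V1) / period = (244 - 184) / 4 = 60 / 4 = 15.00 m^3/ha/yr

15.00 m^3/ha/yr


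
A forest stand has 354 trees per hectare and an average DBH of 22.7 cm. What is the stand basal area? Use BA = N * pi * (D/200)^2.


(D/200)^2 = (22.7/200)^2 = 0.1135^2 = 0.01288225
Individual BA = 3.141593 * 0.01288225 = 0.0404708 m^2
Stand BA = 354 * 0.0404708 = 14.3267 ≈ 14.33 m^2/ha

14.33 m^2/ha


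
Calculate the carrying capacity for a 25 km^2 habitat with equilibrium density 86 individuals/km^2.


K = 86 * 25 = 2150 individuals

2150 individuals


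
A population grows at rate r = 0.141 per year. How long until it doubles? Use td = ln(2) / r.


td = ln(2) / 0.141 = 0.693147 / 0.141 = 4.91594 ≈ 4.9 years

4.9 years


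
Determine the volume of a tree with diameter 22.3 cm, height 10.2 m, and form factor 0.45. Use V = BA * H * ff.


(D/200)^2 = (22.3/200)^2 = 0.1115^2 = 0.01243225
BA = 3.141593 * 0.01243225 = 0.0390571 m^2
V = 0.0390571 * 10.2 * 0.45 = 0.179272 ≈ 0.179 m^3

0.179 m^3


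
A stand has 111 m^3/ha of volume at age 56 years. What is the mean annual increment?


MAI = 111 / 56 = 1.9821 ≈ 1.98 m^3/ha/yr

1.98 m^3/ha/yr


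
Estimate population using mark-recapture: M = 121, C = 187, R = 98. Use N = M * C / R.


N = M * C / R = 121 * 187 / 98 = 22627 / 98 = 230.89 ≈ 231

231 individuals


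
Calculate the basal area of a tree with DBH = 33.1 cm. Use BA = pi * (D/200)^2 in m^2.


D/200 = 33.1/200 = 0.1655 m
(D/200)^2 = 0.1655^2 = 0.02739025
BA = 3.141593 * 0.02739025 = 0.0860490 ≈ 0.0860 m^2

0.0860 m^2


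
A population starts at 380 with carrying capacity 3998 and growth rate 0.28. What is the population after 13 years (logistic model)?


(K - N0)/N0 = (3998 - 380)/380 = 3618/380 = 9.52105
r*t = 0.28 * 13 = 3.64; exp(-3.64) = 0.0262523
9.52105 * 0.0262523 = 0.249949
1 + 0.249949 = 1.24995
N = 3998 / 1.24995 = 3198.53 ≈ 3199

3199


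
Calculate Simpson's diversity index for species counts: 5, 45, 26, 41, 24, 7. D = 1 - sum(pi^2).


Total N = 5 + 45 + 26 + 41 + 24 + 7 = 148
Per-species terms:
  p = 5/148 = 0.033784; p^2 = 0.033784^2 = 0.001141
  p = 45/148 = 0.304054; p^2 = 0.304054^2 = 0.092449
  p = 26/148 = 0.175676; p^2 = 0.175676^2 = 0.030862
  p = 41/148 = 0.277027; p^2 = 0.277027^2 = 0.076744
  p = 24/148 = 0.162162; p^2 = 0.162162^2 = 0.026297
  p = 7/148 = 0.047297; p^2 = 0.047297^2 = 0.002237
sum(p^2) = 0.001141 + 0.092449 + 0.030862 + 0.076744 + 0.026297 + 0.002237 = 0.229730
D = 1 - 0.229730 = 0.770270 ≈ 0.7703

0.7703


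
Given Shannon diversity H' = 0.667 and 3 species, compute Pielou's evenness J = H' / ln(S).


ln(3) = 1.09861
J = H' / ln(S) = 0.667 / 1.09861 = 0.607131 ≈ 0.6071

0.6071


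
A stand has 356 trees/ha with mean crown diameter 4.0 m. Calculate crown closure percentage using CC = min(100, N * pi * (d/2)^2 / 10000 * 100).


(d/2)^2 = (4.0/2)^2 = 2^2 = 4
Crown area = 3.141593 * 4 = 12.5664 m^2
N * area / 10000 * 100 = 356 * 12.5664 / 10000 * 100 = 44.7364
CC = min(100, 44.7364) = 44.7364 ≈ 44.7%

44.7%


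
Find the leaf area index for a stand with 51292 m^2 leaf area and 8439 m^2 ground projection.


LAI = 51292 / 8439 = 6.0780 ≈ 6.08

6.08


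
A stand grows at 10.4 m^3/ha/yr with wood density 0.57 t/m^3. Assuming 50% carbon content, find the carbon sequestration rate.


C = 10.4 * 0.57 * 0.5 = 2.964 ≈ 2.96 t C/ha/yr

2.96 t C/ha/yr


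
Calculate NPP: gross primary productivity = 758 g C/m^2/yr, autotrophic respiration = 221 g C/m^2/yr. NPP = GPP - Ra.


NPP = GPP - Ra = 758 - 221 = 537 g C/m^2/yr

537 g C/m^2/yr


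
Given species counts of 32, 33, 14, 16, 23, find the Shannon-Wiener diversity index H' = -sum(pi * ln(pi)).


Total N = 32 + 33 + 14 + 16 + 23 = 118
Per-species terms:
  p = 32/118 = 0.271186; ln(p) = -1.304950; p*ln(p) = 0.271186 * (-1.304950) = -0.353884
  p = 33/118 = 0.279661; ln(p) = -1.274177; p*ln(p) = 0.279661 * (-1.274177) = -0.356338
  p = 14/118 = 0.118644; ln(p) = -2.131628; p*ln(p) = 0.118644 * (-2.131628) = -0.252905
  p = 16/118 = 0.135593; ln(p) = -1.998098; p*ln(p) = 0.135593 * (-1.998098) = -0.270928
  p = 23/118 = 0.194915; ln(p) = -1.635192; p*ln(p) = 0.194915 * (-1.635192) = -0.318723
sum(p*ln(p)) = (-0.353884) + (-0.356338) + (-0.252905) + (-0.270928) + (-0.318723) = -1.552778
H' = -(-1.552778) = 1.552778 ≈ 1.5528

1.5528


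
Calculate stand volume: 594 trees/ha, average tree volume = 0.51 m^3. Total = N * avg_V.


V_stand = 594 * 0.51 = 302.94 ≈ 302.9 m^3/ha

302.9 m^3/ha


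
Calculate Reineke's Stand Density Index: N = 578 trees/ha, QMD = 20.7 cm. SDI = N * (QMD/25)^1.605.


QMD/25 = 20.7/25 = 0.828
(0.828)^1.605 = exp(1.605 * ln(0.828)) = exp(1.605 * (-0.188742)) = exp(-0.302931) = 0.738650
SDI = 578 * 0.738650 = 426.940 ≈ 427

427


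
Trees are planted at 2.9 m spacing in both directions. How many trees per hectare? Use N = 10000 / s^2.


N = 10000 / 2.9^2 = 10000 / 8.41 = 1189.06 ≈ 1189 trees/ha

1189 trees/ha


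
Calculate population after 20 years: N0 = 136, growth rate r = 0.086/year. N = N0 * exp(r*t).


r*t = 0.086 * 20 = 1.72
exp(1.72) = 5.58453
N = 136 * 5.58453 = 759.496 ≈ 759

759


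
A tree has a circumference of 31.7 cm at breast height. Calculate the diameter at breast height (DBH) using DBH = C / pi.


DBH = C / pi = 31.7 / 3.141593 = 10.0904 ≈ 10.09 cm

10.09 cm


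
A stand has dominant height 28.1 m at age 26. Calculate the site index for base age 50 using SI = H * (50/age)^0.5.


50/26 = 1.92308
(1.92308)^0.5 = 1.38675
SI = 28.1 * 1.38675 = 38.9677 ≈ 39.0 m

39.0 m


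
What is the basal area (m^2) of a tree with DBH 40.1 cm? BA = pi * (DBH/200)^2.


D/200 = 40.1/200 = 0.2005 m
(D/200)^2 = 0.2005^2 = 0.04020025
BA = 3.141593 * 0.04020025 = 0.126293 ≈ 0.1263 m^2

0.1263 m^2


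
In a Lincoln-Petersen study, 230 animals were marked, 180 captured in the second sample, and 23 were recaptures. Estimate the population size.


N = M * C / R = 230 * 180 / 23 = 41400 / 23 = 1800

1800 individuals


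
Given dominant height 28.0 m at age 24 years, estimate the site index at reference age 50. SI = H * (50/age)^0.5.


50/24 = 2.08333
(2.08333)^0.5 = 1.44337
SI = 28.0 * 1.44337 = 40.4144 ≈ 40.4 m

40.4 m


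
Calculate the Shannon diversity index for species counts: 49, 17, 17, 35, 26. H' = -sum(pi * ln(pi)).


Total N = 49 + 17 + 17 + 35 + 26 = 144
Per-species terms:
  p = 49/144 = 0.340278; ln(p) = -1.077992; p*ln(p) = 0.340278 * (-1.077992) = -0.366817
  p = 17/144 = 0.118056; ln(p) = -2.136596; p*ln(p) = 0.118056 * (-2.136596) = -0.252238
  p = 17/144 = 0.118056; ln(p) = -2.136596; p*ln(p) = 0.118056 * (-2.136596) = -0.252238
  p = 35/144 = 0.243056; ln(p) = -1.414463; p*ln(p) = 0.243056 * (-1.414463) = -0.343794
  p = 26/144 = 0.180556; ln(p) = -1.711714; p*ln(p) = 0.180556 * (-1.711714) = -0.309060
sum(p*ln(p)) = (-0.366817) + (-0.252238) + (-0.252238) + (-0.343794) + (-0.309060) = -1.524147
H' = -(-1.524147) = 1.524147 ≈ 1.5241

1.5241


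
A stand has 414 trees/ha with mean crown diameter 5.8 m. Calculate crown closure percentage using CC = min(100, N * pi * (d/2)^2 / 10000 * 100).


(d/2)^2 = (5.8/2)^2 = 2.9^2 = 8.41
Crown area = 3.141593 * 8.41 = 26.4208 m^2
N * area / 10000 * 100 = 414 * 26.4208 / 10000 * 100 = 109.382
CC = min(100, 109.382) = 100%

100%


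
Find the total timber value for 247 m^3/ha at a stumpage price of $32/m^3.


Value = 247 * 32 = $7904/ha

$7904/ha


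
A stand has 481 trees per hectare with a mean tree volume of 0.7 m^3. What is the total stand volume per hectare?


V_stand = 481 * 0.7 = 336.7 m^3/ha

336.7 m^3/ha


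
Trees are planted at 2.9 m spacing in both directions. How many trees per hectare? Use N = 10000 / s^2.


N = 10000 / 2.9^2 = 10000 / 8.41 = 1189.06 ≈ 1189 trees/ha

1189 trees/ha


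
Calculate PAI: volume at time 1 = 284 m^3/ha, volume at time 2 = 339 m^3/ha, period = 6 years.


PAI = (V2 - V1) / period = (339 - 284) / 6 = 55 / 6 = 9.1667 ≈ 9.17 m^3/ha/yr

9.17 m^3/ha/yr


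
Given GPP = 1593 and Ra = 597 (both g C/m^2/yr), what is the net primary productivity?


NPP = GPP - Ra = 1593 - 597 = 996 g C/m^2/yr

996 g C/m^2/yr


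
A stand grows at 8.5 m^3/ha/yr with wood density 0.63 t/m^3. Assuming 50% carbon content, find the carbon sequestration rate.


C = 8.5 * 0.63 * 0.5 = 2.6775 ≈ 2.68 t C/ha/yr

2.68 t C/ha/yr


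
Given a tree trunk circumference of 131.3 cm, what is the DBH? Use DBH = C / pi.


DBH = C / pi = 131.3 / 3.141593 = 41.7941 ≈ 41.79 cm

41.79 cm


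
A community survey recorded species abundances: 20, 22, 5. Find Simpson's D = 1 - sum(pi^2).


Total N = 20 + 22 + 5 = 47
Per-species terms:
  p = 20/47 = 0.425532; p^2 = 0.425532^2 = 0.181077
  p = 22/47 = 0.468085; p^2 = 0.468085^2 = 0.219104
  p = 5/47 = 0.106383; p^2 = 0.106383^2 = 0.011317
sum(p^2) = 0.181077 + 0.219104 + 0.011317 = 0.411498
D = 1 - 0.411498 = 0.588502 ≈ 0.5885

0.5885


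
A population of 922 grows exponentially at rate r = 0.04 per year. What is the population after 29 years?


r*t = 0.04 * 29 = 1.16
exp(1.16) = 3.18993
N = 922 * 3.18993 = 2941.12 ≈ 2941

2941


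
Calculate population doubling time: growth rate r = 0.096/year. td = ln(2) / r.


td = ln(2) / 0.096 = 0.693147 / 0.096 = 7.22028 ≈ 7.2 years

7.2 years


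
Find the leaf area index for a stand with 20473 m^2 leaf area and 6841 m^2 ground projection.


LAI = 20473 / 6841 = 2.9927 ≈ 2.99

2.99


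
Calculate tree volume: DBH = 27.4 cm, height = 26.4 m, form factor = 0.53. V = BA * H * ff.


(D/200)^2 = (27.4/200)^2 = 0.137^2 = 0.018769
BA = 3.141593 * 0.018769 = 0.0589646 m^2
V = 0.0589646 * 26.4 * 0.53 = 0.825033 ≈ 0.825 m^3

0.825 m^3


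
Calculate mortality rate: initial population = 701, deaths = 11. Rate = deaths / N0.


Mortality rate = 11 / 701 = 0.015692 ≈ 0.0157

0.0157


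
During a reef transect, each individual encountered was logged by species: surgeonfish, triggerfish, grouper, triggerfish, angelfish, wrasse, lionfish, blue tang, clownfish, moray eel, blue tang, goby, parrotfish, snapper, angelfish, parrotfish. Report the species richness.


Total individuals logged = 16
Distinct species (count of individuals): surgeonfish (1), triggerfish (2), grouper (1), angelfish (2), wrasse (1), lionfish (1), blue tang (2), clownfish (1), moray eel (1), goby (1), parrotfish (2), snapper (1)
Species richness = number of distinct species = 12

12


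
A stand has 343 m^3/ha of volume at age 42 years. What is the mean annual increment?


MAI = 343 / 42 = 8.1667 ≈ 8.17 m^3/ha/yr

8.17 m^3/ha/yr


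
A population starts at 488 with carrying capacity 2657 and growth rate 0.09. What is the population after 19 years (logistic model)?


(K - N0)/N0 = (2657 - 488)/488 = 2169/488 = 4.44467
r*t = 0.09 * 19 = 1.71; exp(-1.71) = 0.180866
4.44467 * 0.180866 = 0.803890
1 + 0.803890 = 1.80389
N = 2657 / 1.80389 = 1472.93 ≈ 1473

1473


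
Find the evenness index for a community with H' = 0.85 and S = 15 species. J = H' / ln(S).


ln(15) = 2.70805
J = H' / ln(S) = 0.85 / 2.70805 = 0.313879 ≈ 0.3139

0.3139


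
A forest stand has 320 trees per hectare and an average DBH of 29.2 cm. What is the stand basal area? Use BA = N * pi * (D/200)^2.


(D/200)^2 = (29.2/200)^2 = 0.146^2 = 0.021316
Individual BA = 3.141593 * 0.021316 = 0.0669662 m^2
Stand BA = 320 * 0.0669662 = 21.4292 ≈ 21.43 m^2/ha

21.43 m^2/ha


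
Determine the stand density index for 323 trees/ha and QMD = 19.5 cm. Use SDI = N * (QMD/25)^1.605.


QMD/25 = 19.5/25 = 0.78
(0.78)^1.605 = exp(1.605 * ln(0.78)) = exp(1.605 * (-0.248461)) = exp(-0.398780) = 0.671138
SDI = 323 * 0.671138 = 216.778 ≈ 217

217


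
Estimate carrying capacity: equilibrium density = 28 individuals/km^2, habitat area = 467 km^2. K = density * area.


K = 28 * 467 = 13076 individuals

13076 individuals


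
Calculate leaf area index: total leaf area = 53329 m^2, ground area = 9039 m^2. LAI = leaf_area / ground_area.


LAI = 53329 / 9039 = 5.8999 ≈ 5.90

5.90


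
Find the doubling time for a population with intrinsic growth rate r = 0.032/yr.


td = ln(2) / 0.032 = 0.693147 / 0.032 = 21.6608 ≈ 21.7 years

21.7 years


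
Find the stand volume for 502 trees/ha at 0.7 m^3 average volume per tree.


V_stand = 502 * 0.7 = 351.4 m^3/ha

351.4 m^3/ha


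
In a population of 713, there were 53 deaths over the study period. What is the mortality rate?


Mortality rate = 53 / 713 = 0.074334 ≈ 0.0743

0.0743


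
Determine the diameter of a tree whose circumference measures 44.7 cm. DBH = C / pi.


DBH = C / pi = 44.7 / 3.141593 = 14.2285 ≈ 14.23 cm

14.23 cm


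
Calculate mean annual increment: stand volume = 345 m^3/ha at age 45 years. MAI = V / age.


MAI = 345 / 45 = 7.6667 ≈ 7.67 m^3/ha/yr

7.67 m^3/ha/yr


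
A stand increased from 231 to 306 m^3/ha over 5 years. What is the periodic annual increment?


PAI = (V2 - V1) / period = (306 - 231) / 5 = 75 / 5 = 15.00 m^3/ha/yr

15.00 m^3/ha/yr


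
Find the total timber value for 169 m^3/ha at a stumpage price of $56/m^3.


Value = 169 * 56 = $9464/ha

$9464/ha


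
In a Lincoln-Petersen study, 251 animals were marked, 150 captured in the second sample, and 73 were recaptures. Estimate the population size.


N = M * C / R = 251 * 150 / 73 = 37650 / 73 = 515.75 ≈ 516

516 individuals


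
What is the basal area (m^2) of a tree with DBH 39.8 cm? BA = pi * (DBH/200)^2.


D/200 = 39.8/200 = 0.199 m
(D/200)^2 = 0.199^2 = 0.039601
BA = 3.141593 * 0.039601 = 0.124410 ≈ 0.1244 m^2

0.1244 m^2


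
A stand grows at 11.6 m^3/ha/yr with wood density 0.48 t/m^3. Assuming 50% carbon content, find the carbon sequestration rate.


C = 11.6 * 0.48 * 0.5 = 2.784 ≈ 2.78 t C/ha/yr

2.78 t C/ha/yr


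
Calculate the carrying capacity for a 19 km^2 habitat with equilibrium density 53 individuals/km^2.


K = 53 * 19 = 1007 individuals

1007 individuals


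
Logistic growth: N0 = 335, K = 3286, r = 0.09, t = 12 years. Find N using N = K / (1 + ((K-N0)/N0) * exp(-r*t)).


(K - N0)/N0 = (3286 - 335)/335 = 2951/335 = 8.80896
r*t = 0.09 * 12 = 1.08; exp(-1.08) = 0.339596
8.80896 * 0.339596 = 2.99149
1 + 2.99149 = 3.99149
N = 3286 / 3.99149 = 823.251 ≈ 823

823


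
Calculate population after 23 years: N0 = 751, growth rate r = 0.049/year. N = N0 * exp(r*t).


r*t = 0.049 * 23 = 1.127
exp(1.127) = 3.08638
N = 751 * 3.08638 = 2317.87 ≈ 2318

2318


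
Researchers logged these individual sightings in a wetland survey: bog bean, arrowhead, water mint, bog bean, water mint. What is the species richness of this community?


Total individuals logged = 5
Distinct species (count of individuals): bog bean (2), arrowhead (1), water mint (2)
Species richness = number of distinct species = 3

3


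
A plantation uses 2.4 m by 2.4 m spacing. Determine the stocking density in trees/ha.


N = 10000 / 2.4^2 = 10000 / 5.76 = 1736.11 ≈ 1736 trees/ha

1736 trees/ha


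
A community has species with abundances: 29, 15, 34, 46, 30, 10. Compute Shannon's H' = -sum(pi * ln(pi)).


Total N = 29 + 15 + 34 + 46 + 30 + 10 = 164
Per-species terms:
  p = 29/164 = 0.176829; ln(p) = -1.732572; p*ln(p) = 0.176829 * (-1.732572) = -0.306369
  p = 15/164 = 0.091463; ln(p) = -2.391821; p*ln(p) = 0.091463 * (-2.391821) = -0.218763
  p = 34/164 = 0.207317; ln(p) = -1.573506; p*ln(p) = 0.207317 * (-1.573506) = -0.326215
  p = 46/164 = 0.280488; ln(p) = -1.271224; p*ln(p) = 0.280488 * (-1.271224) = -0.356563
  p = 30/164 = 0.182927; ln(p) = -1.698668; p*ln(p) = 0.182927 * (-1.698668) = -0.310732
  p = 10/164 = 0.060976; ln(p) = -2.797275; p*ln(p) = 0.060976 * (-2.797275) = -0.170567
sum(p*ln(p)) = (-0.306369) + (-0.218763) + (-0.326215) + (-0.356563) + (-0.310732) + (-0.170567) = -1.689209
H' = -(-1.689209) = 1.689209 ≈ 1.6892

1.6892


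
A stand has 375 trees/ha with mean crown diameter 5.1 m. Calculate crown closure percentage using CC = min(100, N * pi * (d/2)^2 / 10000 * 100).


(d/2)^2 = (5.1/2)^2 = 2.55^2 = 6.5025
Crown area = 3.141593 * 6.5025 = 20.4282 m^2
N * area / 10000 * 100 = 375 * 20.4282 / 10000 * 100 = 76.6058
CC = min(100, 76.6058) = 76.6058 ≈ 76.6%

76.6%


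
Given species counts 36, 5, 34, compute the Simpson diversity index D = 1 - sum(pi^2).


Total N = 36 + 5 + 34 = 75
Per-species terms:
  p = 36/75 = 0.480000; p^2 = 0.480000^2 = 0.230400
  p = 5/75 = 0.066667; p^2 = 0.066667^2 = 0.004444
  p = 34/75 = 0.453333; p^2 = 0.453333^2 = 0.205511
sum(p^2) = 0.230400 + 0.004444 + 0.205511 = 0.440355
D = 1 - 0.440355 = 0.559645 ≈ 0.5596

0.5596


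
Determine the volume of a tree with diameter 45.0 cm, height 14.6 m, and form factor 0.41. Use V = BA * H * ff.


(D/200)^2 = (45.0/200)^2 = 0.225^2 = 0.050625
BA = 3.141593 * 0.050625 = 0.159043 m^2
V = 0.159043 * 14.6 * 0.41 = 0.952031 ≈ 0.952 m^3

0.952 m^3


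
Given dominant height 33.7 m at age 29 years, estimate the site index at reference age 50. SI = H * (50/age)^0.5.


50/29 = 1.72414
(1.72414)^0.5 = 1.31307
SI = 33.7 * 1.31307 = 44.2505 ≈ 44.3 m

44.3 m


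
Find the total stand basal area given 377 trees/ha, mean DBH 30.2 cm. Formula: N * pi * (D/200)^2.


(D/200)^2 = (30.2/200)^2 = 0.151^2 = 0.022801
Individual BA = 3.141593 * 0.022801 = 0.0716315 m^2
Stand BA = 377 * 0.0716315 = 27.0051 ≈ 27.01 m^2/ha

27.01 m^2/ha


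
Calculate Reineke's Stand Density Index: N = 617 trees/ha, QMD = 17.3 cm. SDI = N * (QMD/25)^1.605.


QMD/25 = 17.3/25 = 0.692
(0.692)^1.605 = exp(1.605 * ln(0.692)) = exp(1.605 * (-0.368169)) = exp(-0.590911) = 0.553823
SDI = 617 * 0.553823 = 341.709 ≈ 342

342


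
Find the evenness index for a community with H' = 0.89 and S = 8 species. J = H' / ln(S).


ln(8) = 2.07944
J = H' / ln(S) = 0.89 / 2.07944 = 0.428000 ≈ 0.4280

0.4280


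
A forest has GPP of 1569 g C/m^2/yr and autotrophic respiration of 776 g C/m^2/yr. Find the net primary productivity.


NPP = GPP - Ra = 1569 - 776 = 793 g C/m^2/yr

793 g C/m^2/yr


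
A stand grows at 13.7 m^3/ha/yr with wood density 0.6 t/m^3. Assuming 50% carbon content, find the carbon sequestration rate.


C = 13.7 * 0.6 * 0.5 = 4.11 t C/ha/yr

4.11 t C/ha/yr


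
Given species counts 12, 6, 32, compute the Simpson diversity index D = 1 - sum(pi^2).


Total N = 12 + 6 + 32 = 50
Per-species terms:
  p = 12/50 = 0.240000; p^2 = 0.240000^2 = 0.057600
  p = 6/50 = 0.120000; p^2 = 0.120000^2 = 0.014400
  p = 32/50 = 0.640000; p^2 = 0.640000^2 = 0.409600
sum(p^2) = 0.057600 + 0.014400 + 0.409600 = 0.481600
D = 1 - 0.481600 = 0.518400 ≈ 0.5184

0.5184


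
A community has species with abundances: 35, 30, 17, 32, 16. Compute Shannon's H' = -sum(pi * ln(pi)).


Total N = 35 + 30 + 17 + 32 + 16 = 130
Per-species terms:
  p = 35/130 = 0.269231; ln(p) = -1.312186; p*ln(p) = 0.269231 * (-1.312186) = -0.353281
  p = 30/130 = 0.230769; ln(p) = -1.466338; p*ln(p) = 0.230769 * (-1.466338) = -0.338385
  p = 17/130 = 0.130769; ln(p) = -2.034323; p*ln(p) = 0.130769 * (-2.034323) = -0.266026
  p = 32/130 = 0.246154; ln(p) = -1.401798; p*ln(p) = 0.246154 * (-1.401798) = -0.345058
  p = 16/130 = 0.123077; ln(p) = -2.094945; p*ln(p) = 0.123077 * (-2.094945) = -0.257840
sum(p*ln(p)) = (-0.353281) + (-0.338385) + (-0.266026) + (-0.345058) + (-0.257840) = -1.560590
H' = -(-1.560590) = 1.560590 ≈ 1.5606

1.5606


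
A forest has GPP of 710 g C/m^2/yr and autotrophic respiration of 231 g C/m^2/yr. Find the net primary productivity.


NPP = GPP - Ra = 710 - 231 = 479 g C/m^2/yr

479 g C/m^2/yr


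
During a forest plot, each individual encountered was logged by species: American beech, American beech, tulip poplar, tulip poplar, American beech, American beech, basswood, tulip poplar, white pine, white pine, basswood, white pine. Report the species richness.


Total individuals logged = 12
Distinct species (count of individuals): American beech (4), tulip poplar (3), basswood (2), white pine (3)
Species richness = number of distinct species = 4

4


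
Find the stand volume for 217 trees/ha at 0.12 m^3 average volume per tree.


V_stand = 217 * 0.12 = 26.04 ≈ 26.0 m^3/ha

26.0 m^3/ha


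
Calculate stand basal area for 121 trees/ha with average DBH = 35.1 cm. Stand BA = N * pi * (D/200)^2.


(D/200)^2 = (35.1/200)^2 = 0.1755^2 = 0.03080025
Individual BA = 3.141593 * 0.03080025 = 0.0967618 m^2
Stand BA = 121 * 0.0967618 = 11.7082 ≈ 11.71 m^2/ha

11.71 m^2/ha


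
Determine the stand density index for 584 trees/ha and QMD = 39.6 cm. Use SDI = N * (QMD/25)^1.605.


QMD/25 = 39.6/25 = 1.584
(1.584)^1.605 = exp(1.605 * ln(1.584)) = exp(1.605 * 0.459953) = exp(0.738225) = 2.09222
SDI = 584 * 2.09222 = 1221.86 ≈ 1222

1222


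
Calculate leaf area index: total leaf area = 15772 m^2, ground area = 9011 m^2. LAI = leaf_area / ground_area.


LAI = 15772 / 9011 = 1.7503 ≈ 1.75

1.75


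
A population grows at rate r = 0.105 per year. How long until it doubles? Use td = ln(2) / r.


td = ln(2) / 0.105 = 0.693147 / 0.105 = 6.60140 ≈ 6.6 years

6.6 years


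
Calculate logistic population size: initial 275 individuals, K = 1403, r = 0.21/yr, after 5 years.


(K - N0)/N0 = (1403 - 275)/275 = 1128/275 = 4.10182
r*t = 0.21 * 5 = 1.05; exp(-1.05) = 0.349938
4.10182 * 0.349938 = 1.43538
1 + 1.43538 = 2.43538
N = 1403 / 2.43538 = 576.091 ≈ 576

576


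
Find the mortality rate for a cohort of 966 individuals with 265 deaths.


Mortality rate = 265 / 966 = 0.274327 ≈ 0.2743

0.2743


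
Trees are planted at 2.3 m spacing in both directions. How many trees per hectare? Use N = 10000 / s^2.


N = 10000 / 2.3^2 = 10000 / 5.29 = 1890.36 ≈ 1890 trees/ha

1890 trees/ha


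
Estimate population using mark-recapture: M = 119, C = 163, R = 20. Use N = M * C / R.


N = M * C / R = 119 * 163 / 20 = 19397 / 20 = 969.85 ≈ 970

970 individuals
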